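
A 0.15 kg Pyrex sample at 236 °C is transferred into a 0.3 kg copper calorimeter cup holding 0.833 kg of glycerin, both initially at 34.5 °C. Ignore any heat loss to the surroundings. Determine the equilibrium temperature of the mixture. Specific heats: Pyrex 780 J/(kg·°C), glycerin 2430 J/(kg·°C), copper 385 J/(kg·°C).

Setting the total heat transfer to zero:
0.15×780×(T − 236) + 0.833×2430×(T − 34.5) + 0.3×385×(T − 34.5) = 0
117(T − 236) + 2024.2(T − 34.5) + 115.5(T − 34.5) = 0
2256.7 T = 101431
T = 101431 / 2256.7 = 44.9 °C

T_f ≈ 44.9 °C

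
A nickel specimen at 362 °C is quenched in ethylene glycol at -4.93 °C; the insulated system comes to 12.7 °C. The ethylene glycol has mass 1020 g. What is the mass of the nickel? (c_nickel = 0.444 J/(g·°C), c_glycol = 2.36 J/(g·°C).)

|Q_nickel| = |Q_glycol|:
m·0.444·(362 − 12.7) = 1020·2.36·(12.7 − (-4.93))
155.09 m = 42439  ⇒  m ≈ 273.6 g

m ≈ 274 g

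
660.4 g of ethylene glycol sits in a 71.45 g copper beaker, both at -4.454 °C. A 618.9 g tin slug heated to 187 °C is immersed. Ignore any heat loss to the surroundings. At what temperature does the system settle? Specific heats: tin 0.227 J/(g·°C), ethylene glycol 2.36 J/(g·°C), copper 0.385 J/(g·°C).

With ΣQ=0 the equilibrium temperature is the m·c-weighted mean:
T_f = (140.49*187 + 1558.5*(-4.454) + 27.51*(-4.454)) / (140.49 + 1558.5 + 27.51)
    = 19207 / 1726.5 ≈ 11.12 °C

T_f ≈ 11.1 °C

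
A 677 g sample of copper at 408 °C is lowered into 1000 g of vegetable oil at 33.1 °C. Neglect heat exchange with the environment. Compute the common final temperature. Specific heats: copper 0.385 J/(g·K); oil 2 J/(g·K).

T_f ≈ 76.3 °C

Heat lost by the copper equals heat gained by the oil:
677*0.385*(408 − T) = 1000*2*(T − 33.1)
260.64(408 − T) = 2000(T − 33.1)
2260.6 T = 172543  ⇒  T ≈ 76.32 °C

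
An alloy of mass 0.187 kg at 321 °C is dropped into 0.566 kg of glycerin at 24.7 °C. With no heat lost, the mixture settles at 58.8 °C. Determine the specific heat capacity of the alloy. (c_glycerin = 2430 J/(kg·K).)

c ≈ 957 J/(kg·K)

Energy conservation, ΣQ = 0:
0.187·c·(58.8 − 321) + 0.566·2430·(58.8 − 24.7) = 0
-49.03 c = -46900
c = -46900/-49.03 ≈ 956.5 J/(kg·K)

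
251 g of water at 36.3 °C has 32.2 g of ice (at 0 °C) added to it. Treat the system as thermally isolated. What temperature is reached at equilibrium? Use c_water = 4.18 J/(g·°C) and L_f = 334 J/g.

Setting the total heat transfer to zero:
fusion: m_ice L_f = 32.2×334 = 10755; meltwater 0→T: 32.2×4.18×T = 134.6 T; water cools: 251×4.18×(T − 36.3) = 1049.2(T − 36.3)
1183.8 T = 38085 − 10755 = 27330
T ≈ 23.09 °C (positive, so assuming full melt was valid).

T_f ≈ 23.1 °C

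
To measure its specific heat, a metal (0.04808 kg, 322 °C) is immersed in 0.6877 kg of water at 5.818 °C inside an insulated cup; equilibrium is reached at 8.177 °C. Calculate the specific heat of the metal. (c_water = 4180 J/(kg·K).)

Conservation of energy gives ΣQ = 0:
0.04808·c·(8.177 − 322) + 0.6877·4180·(8.177 − 5.818) = 0
-15.09 c = -6781.1
c = -6781.1/-15.09 ≈ 449.4 J/(kg·K)

c ≈ 449 J/(kg·K)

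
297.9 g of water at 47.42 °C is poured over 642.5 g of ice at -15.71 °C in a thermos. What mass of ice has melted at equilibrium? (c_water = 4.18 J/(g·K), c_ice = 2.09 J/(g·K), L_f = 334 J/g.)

Cooling the water to 0 °C releases 297.9×4.18×47.42 = 59048 J.
Warming the ice to 0 °C takes 642.5×2.09×15.71 = 21096 J, leaving 37953 J for melting.
Melting all 642.5 g of ice would need 642.5×334 = 214595 J.
37953 J < 214595 J, so only part of the ice melts and the system sits at 0 °C.
m_melt = 37953 / L_f = 113.6 g.

m_melted ≈ 114 g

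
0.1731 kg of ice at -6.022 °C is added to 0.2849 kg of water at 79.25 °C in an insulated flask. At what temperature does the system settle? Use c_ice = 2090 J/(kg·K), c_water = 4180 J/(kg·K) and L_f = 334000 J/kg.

Heat gained plus heat lost sum to zero:
warm ice to 0 °C: 0.1731·2090·(0 − (-6.022)) = 2178.6
  melt ice: 0.1731·334000 = 57815
  warm the meltwater: 723.56 T
  water cools: 0.2849·4180·(T − 79.25) = 1190.9(T − 79.25)
1914.4 T = 94377 − 59994 = 34383
T ≈ 17.96 °C — above 0 °C, consistent with complete melting.

T_f ≈ 18.0 °C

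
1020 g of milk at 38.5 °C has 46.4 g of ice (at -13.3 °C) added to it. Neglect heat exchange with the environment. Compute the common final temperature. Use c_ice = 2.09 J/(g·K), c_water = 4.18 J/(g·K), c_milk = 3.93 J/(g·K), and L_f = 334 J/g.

Energy balance with sensible and latent terms:
ice -13.3→0 °C: 46.4×2.09×13.3 = 1289.8; melt ice: 46.4×334 = 15498; meltwater 0→T: 46.4×4.18×T = 193.95 T; milk cools: 1020×3.93×(T − 38.5) = 4008.6(T − 38.5)
4202.6 T = 154331 − 16787 = 137544
T ≈ 32.73 °C. Since T > 0 °C, the all-ice-melts assumption holds.

T_f ≈ 32.7 °C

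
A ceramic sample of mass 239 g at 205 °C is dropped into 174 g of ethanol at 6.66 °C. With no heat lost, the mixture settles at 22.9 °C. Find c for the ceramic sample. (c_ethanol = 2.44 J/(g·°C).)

m_s c (T_s − T_f) = m_ethanol c_ethanol (T_f − T_0):
239×c×(205 − 22.9) = 174×2.44×(22.9 − 6.66)
43522 c = 6894.9  ⇒  c ≈ 0.1584 J/(g·°C)

c ≈ 0.158 J/(g·°C)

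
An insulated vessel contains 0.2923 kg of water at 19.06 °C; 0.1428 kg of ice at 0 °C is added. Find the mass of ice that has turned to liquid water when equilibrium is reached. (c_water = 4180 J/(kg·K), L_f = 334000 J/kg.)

m_melted ≈ 0.0697 kg

Heat available from the water dropping to 0 °C: 0.2923·4180·19.06 = 23288 J.
To melt every bit of ice: 0.1428·334000 = 47695 J.
Since 23288 < 47695 J, not all the ice melts; equilibrium is at 0 °C.
m_melt = 23288 / L_f = 0.06972 kg.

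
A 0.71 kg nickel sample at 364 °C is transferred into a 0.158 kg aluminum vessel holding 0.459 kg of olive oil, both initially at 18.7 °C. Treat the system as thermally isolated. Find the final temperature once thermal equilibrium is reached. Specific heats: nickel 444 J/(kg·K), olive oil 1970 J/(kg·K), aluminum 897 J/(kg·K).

T_f ≈ 98.7 °C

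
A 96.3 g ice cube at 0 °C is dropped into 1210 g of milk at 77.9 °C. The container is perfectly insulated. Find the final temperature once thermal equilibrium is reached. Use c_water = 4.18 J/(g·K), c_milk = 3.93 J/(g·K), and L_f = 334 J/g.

T_f ≈ 65.6 °C

Net heat exchanged in the isolated system is zero:
fusion: m_ice L_f = 96.3×334 = 32164
  meltwater 0→T: 96.3×4.18×T = 402.53 T
  milk: 4755.3(T − 77.9)
5157.8 T = 370438 − 32164 = 338274
T ≈ 65.58 °C. Since T > 0 °C, the all-ice-melts assumption holds.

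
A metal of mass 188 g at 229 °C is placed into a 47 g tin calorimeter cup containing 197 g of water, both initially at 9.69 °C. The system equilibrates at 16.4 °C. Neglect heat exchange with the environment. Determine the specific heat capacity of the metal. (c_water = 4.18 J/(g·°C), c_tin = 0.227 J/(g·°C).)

c ≈ 0.14 J/(g·°C)

Energy conservation, ΣQ = 0:
188·c·(16.4 − 229) + 197·4.18·(16.4 − 9.69) + 47·0.227·(16.4 − 9.69) = 0
-39969 c = -5597
c = -5597/-39969 ≈ 0.14 J/(g·°C)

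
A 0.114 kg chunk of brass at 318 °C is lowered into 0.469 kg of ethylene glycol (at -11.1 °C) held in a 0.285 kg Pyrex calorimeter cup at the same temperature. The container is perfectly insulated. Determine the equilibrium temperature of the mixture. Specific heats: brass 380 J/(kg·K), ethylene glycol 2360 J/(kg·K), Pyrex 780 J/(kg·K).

T_f ≈ -0.7 °C

Energy conservation, ΣQ = 0:
0.114*380*(T − 318) + 0.469*2360*(T − (-11.1)) + 0.285*780*(T − (-11.1)) = 0
43.32(T − 318) + 1106.8(T − (-11.1)) + 222.3(T − (-11.1)) = 0
1372.5 T = -977.69
T = -977.69/1372.5 ≈ -0.71 °C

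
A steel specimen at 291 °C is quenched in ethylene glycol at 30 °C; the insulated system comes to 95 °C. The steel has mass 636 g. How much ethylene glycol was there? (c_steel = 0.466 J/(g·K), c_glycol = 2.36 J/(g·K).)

Setting the total heat transfer to zero:
636×0.466×(95 − 291) + m×2.36×(95 − 30) = 0
153.4 m = 58090
m = 58090/153.4 ≈ 378.7 g

m ≈ 379 g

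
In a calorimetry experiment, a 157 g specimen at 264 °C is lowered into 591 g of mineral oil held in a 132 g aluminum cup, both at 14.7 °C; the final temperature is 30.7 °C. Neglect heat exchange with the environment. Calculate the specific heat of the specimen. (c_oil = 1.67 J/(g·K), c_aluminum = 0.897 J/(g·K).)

c ≈ 0.483 J/(g·K)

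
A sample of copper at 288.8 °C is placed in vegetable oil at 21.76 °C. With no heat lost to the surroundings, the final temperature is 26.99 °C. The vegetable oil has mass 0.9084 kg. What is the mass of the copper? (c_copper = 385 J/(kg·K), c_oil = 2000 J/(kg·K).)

m ≈ 0.0943 kg

Net heat exchanged in the isolated system is zero:
m×385×(26.99 − 288.8) + 0.9084×2000×(26.99 − 21.76) = 0
-100797 m = -9501.9
m = -9501.9/-100797 ≈ 0.09427 kg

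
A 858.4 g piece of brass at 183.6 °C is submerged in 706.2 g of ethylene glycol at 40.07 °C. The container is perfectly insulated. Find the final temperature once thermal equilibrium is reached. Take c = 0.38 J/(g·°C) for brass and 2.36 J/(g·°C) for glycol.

Conservation of energy gives ΣQ = 0:
858.4×0.38×(T − 183.6) + 706.2×2.36×(T − 40.07) = 0
326.19(T − 183.6) + 1666.6(T − 40.07) = 0
1992.8 T = 126671
T = 126671/1992.8 ≈ 63.56 °C

T_f ≈ 63.6 °C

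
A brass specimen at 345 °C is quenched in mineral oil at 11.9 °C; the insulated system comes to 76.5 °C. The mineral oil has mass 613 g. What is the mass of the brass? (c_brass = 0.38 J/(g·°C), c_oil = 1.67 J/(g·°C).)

m ≈ 648 g

Conservation of energy gives ΣQ = 0:
m·0.38·(76.5 − 345) + 613·1.67·(76.5 − 11.9) = 0
-102.03 m = -66132
m = -66132/-102.03 ≈ 648.2 g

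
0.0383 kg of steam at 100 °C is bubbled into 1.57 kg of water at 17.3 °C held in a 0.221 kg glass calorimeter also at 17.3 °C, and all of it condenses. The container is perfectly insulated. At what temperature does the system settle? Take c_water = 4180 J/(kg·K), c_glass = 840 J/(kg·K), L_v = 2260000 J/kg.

Heat gained plus heat lost sum to zero:
latent heat released on condensation: 0.0383·2260000 = 86558
  condensed water 100 °C→T: 160.09(T − 100)
  water warms: 1.57·4180·(T − 17.3) = 6562.6(T − 17.3)
  cup: 185.64(T − 17.3)
6908.3 T = 86558 + 16009 + 116745 = 219312
T ≈ 31.75 °C, under the boiling point, so the assumption holds.

T_f ≈ 31.7 °C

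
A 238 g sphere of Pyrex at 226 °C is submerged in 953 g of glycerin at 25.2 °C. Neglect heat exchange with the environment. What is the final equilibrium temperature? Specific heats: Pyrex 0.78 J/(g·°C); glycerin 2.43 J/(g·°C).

T_f ≈ 40.1 °C

|Q_Pyrex| = |Q_glycerin|:
238*0.78*(226 − T) = 953*2.43*(T − 25.2)
185.64(226 − T) = 2315.8(T − 25.2)
2501.4 T = 100313  ⇒  T ≈ 40.10 °C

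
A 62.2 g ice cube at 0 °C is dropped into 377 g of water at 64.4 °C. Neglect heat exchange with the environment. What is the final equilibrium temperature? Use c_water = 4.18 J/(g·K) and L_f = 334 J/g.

Setting the total heat transfer to zero:
latent heat to melt: 62.2·334 = 20775
  warm the meltwater: 260 T
  water cools: 377·4.18·(T − 64.4) = 1575.9(T − 64.4)
1835.9 T = 101485 − 20775 = 80711
T ≈ 43.96 °C (positive, so assuming full melt was valid).

T_f ≈ 44.0 °C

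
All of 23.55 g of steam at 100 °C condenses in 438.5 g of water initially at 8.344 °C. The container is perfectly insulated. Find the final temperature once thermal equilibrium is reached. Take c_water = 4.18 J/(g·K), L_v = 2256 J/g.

Sum of m c ΔT and latent-heat terms is zero:
latent heat released on condensation: 23.55·2256 = 53129; condensate cools 100→T: 23.55·4.18·(T − 100) = 98.44(T − 100); water warms: 438.5·4.18·(T − 8.344) = 1832.9(T − 8.344)
1931.4 T = 53129 + 9843.9 + 15294 = 78267
T ≈ 40.52 °C, under the boiling point, so the assumption holds.

T_f ≈ 40.5 °C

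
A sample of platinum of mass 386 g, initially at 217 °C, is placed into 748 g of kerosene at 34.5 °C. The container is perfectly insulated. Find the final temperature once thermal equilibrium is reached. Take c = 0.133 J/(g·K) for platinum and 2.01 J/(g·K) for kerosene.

Heat lost by the platinum equals heat gained by the kerosene:
386·0.133·(217 − T) = 748·2.01·(T − 34.5)
51.34(217 − T) = 1503.5(T − 34.5)
1554.8 T = 63010  ⇒  T ≈ 40.53 °C

T_f ≈ 40.5 °C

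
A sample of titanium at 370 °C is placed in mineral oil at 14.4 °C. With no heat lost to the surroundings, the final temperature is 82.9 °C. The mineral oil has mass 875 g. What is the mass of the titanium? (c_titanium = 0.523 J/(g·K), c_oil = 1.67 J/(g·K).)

Setting the total heat transfer to zero:
m×0.523×(82.9 − 370) + 875×1.67×(82.9 − 14.4) = 0
-150.15 m = -100096
m = -100096/-150.15 ≈ 666.6 g

m ≈ 667 g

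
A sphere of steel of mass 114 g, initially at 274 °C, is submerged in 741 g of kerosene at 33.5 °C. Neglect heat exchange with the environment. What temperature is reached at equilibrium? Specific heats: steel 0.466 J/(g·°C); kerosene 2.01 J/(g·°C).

T_f is the heat-capacity-weighted average of the initial temperatures:
T_f = (53.12×274 + 1489.4×33.5) / (53.12 + 1489.4)
    = 64451 / 1542.5 ≈ 41.78 °C

T_f ≈ 41.8 °C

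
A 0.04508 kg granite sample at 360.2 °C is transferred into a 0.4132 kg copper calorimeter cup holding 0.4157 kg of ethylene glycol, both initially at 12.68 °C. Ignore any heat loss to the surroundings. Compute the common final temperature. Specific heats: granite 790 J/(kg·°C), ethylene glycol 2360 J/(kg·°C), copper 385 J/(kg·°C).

T_f ≈ 23.2 °C

Energy conservation, ΣQ = 0:
0.04508×790×(T − 360.2) + 0.4157×2360×(T − 12.68) + 0.4132×385×(T − 12.68) = 0
1175.7 T = 27285
T = 27285/1175.7 ≈ 23.21 °C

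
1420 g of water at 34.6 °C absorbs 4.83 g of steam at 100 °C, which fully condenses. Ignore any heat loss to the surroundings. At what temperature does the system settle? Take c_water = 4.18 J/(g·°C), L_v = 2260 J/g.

T_f ≈ 36.7 °C

Energy balance with sensible and latent terms:
latent heat released on condensation: 4.83·2260 = 10916; condensed water 100 °C→T: 20.19(T − 100); water warms: 1420·4.18·(T − 34.6) = 5935.6(T − 34.6)
5955.8 T = 10916 + 2018.9 + 205372 = 218306
T ≈ 36.65 °C — below 100 °C, confirming all the steam condensed.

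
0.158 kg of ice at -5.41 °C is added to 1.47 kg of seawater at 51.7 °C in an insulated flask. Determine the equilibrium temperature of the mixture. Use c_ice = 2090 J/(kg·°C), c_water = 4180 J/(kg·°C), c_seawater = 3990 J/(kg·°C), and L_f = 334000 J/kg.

T_f ≈ 38.1 °C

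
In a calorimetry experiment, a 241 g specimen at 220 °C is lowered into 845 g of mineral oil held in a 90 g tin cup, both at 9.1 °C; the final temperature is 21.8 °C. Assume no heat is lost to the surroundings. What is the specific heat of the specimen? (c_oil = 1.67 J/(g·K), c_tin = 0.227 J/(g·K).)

c ≈ 0.381 J/(g·K)

Conservation of energy gives ΣQ = 0:
241·c·(21.8 − 220) + 845·1.67·(21.8 − 9.1) + 90·0.227·(21.8 − 9.1) = 0
-47766 c = -18181
c = -18181/-47766 ≈ 0.3806 J/(g·K)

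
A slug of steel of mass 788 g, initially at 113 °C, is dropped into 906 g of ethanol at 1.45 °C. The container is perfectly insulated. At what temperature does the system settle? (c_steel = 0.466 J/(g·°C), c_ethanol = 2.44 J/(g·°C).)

Conservation of energy gives ΣQ = 0:
788·0.466·(T − 113) + 906·2.44·(T − 1.45) = 0
367.21(T − 113) + 2210.6(T − 1.45) = 0
(367.21 + 2210.6) T = 367.21·113 + 2210.6·1.45
T ≈ 17.34 °C

T_f ≈ 17.3 °C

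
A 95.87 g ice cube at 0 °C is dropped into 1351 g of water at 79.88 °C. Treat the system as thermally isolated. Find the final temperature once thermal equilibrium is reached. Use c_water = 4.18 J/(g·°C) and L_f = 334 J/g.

T_f ≈ 69.3 °C

Net heat exchanged in the isolated system is zero:
fusion: m_ice L_f = 95.87·334 = 32021
  meltwater 0→T: 95.87·4.18·T = 400.74 T
  water cools: 1351·4.18·(T − 79.88) = 5647.2(T − 79.88)
6047.9 T = 451097 − 32021 = 419076
T ≈ 69.29 °C — above 0 °C, consistent with complete melting.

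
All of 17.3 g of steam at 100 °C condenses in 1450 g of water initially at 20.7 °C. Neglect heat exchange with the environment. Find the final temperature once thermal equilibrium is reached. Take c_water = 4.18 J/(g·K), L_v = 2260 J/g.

T_f ≈ 28.0 °C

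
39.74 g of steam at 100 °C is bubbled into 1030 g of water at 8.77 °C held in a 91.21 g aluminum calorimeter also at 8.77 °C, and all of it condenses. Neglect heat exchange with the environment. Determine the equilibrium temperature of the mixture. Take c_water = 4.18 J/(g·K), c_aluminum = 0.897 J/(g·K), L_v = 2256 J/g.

T_f ≈ 31.8 °C

Sum of m c ΔT and latent-heat terms is zero:
condense steam: −39.74·2256 = −89653
  condensate cools 100→T: 39.74·4.18·(T − 100) = 166.11(T − 100)
  original water: 4305.4(T − 8.77)
  aluminum cup: 91.21·0.897·(T − 8.77) = 81.82(T − 8.77)
4553.3 T = 89653 + 16611 + 38476 = 144741
T ≈ 31.79 °C (< 100 °C, so full condensation is consistent).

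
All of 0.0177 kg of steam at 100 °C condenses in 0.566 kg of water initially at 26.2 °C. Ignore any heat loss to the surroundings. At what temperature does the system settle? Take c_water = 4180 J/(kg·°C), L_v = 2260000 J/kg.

T_f ≈ 44.8 °C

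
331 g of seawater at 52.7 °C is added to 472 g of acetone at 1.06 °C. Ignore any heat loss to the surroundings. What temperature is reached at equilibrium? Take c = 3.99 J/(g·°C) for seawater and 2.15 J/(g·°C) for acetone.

Taking heat into each body as positive, Σ m c ΔT = 0:
331·3.99·(T − 52.7) + 472·2.15·(T − 1.06) = 0
(1320.7 + 1014.8) T = 1320.7·52.7 + 1014.8·1.06
T = 70676/2335.5 ≈ 30.26 °C

T_f ≈ 30.3 °C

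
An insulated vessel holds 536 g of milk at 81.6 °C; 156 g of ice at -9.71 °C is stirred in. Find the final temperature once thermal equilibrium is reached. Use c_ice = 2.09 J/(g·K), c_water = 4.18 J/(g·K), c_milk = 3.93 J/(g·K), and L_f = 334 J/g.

Let T be the final temperature. ΣQ_i = 0:
ice -9.71→0 °C: 156·2.09·9.71 = 3165.8; melt ice: 156·334 = 52104; meltwater 0→T: 156·4.18·T = 652.08 T; milk cools: 536·3.93·(T − 81.6) = 2106.5(T − 81.6)
2758.6 T = 171889 − 55270 = 116619
T ≈ 42.28 °C. Since T > 0 °C, the all-ice-melts assumption holds.

T_f ≈ 42.3 °C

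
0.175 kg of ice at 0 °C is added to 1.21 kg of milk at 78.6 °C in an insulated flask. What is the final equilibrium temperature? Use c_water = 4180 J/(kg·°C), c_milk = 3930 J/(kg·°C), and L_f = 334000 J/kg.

T_f ≈ 57.5 °C

Heat gained plus heat lost sum to zero:
melt ice: 0.175·334000 = 58450; meltwater 0→T: 0.175·4180·T = 731.5 T; milk cools: 1.21·3930·(T − 78.6) = 4755.3(T − 78.6)
5486.8 T = 373767 − 58450 = 315317
T ≈ 57.47 °C — above 0 °C, consistent with complete melting.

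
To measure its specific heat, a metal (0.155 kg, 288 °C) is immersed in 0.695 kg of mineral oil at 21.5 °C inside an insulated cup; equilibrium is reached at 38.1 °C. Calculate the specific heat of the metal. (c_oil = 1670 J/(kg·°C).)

m_s c (T_s − T_f) = m_oil c_oil (T_f − T_0):
0.155·c·(288 − 38.1) = 0.695·1670·(38.1 − 21.5)
38.73 c = 19267  ⇒  c ≈ 497.4 J/(kg·°C)

c ≈ 497 J/(kg·°C)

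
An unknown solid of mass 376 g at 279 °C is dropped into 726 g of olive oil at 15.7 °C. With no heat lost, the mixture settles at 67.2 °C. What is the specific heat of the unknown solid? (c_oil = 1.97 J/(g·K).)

m_s c (T_s − T_f) = m_oil c_oil (T_f − T_0):
376·c·(279 − 67.2) = 726·1.97·(67.2 − 15.7)
79637 c = 73656  ⇒  c ≈ 0.9249 J/(g·K)

c ≈ 0.925 J/(g·K)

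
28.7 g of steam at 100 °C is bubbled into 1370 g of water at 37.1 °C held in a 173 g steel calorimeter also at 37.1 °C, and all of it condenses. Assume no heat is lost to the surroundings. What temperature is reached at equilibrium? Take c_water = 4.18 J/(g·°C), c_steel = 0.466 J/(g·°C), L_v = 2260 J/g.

Let T be the final temperature. ΣQ_i = 0:
steam→water at 100 °C releases m L_v = 28.7·2260 = 64862; condensate cools 100→T: 28.7·4.18·(T − 100) = 119.97(T − 100); original water: 5726.6(T − 37.1); cup: 80.62(T − 37.1)
5927.2 T = 64862 + 11997 + 215448 = 292306
T ≈ 49.32 °C, under the boiling point, so the assumption holds.

T_f ≈ 49.3 °C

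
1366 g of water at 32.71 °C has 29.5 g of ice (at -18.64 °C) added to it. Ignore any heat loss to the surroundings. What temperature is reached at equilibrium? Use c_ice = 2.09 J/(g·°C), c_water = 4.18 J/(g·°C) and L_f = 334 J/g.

Conservation of energy gives ΣQ = 0:
ice -18.64→0 °C: 29.5×2.09×18.64 = 1149.2
  melt ice: 29.5×334 = 9853
  meltwater 0→T: 29.5×4.18×T = 123.31 T
  water cools: 1366×4.18×(T − 32.71) = 5709.9(T − 32.71)
5833.2 T = 186770 − 11002 = 175768
T ≈ 30.13 °C — above 0 °C, consistent with complete melting.

T_f ≈ 30.1 °C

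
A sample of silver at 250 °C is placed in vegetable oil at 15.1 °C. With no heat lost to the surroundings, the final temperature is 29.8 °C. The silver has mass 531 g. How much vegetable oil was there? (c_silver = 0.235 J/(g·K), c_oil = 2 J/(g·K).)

m ≈ 935 g

Heat lost by the silver = heat gained by the oil:
531·0.235·(250 − 29.8) = m·2·(29.8 − 15.1)
29.4 m = 27478  ⇒  m ≈ 934.6 g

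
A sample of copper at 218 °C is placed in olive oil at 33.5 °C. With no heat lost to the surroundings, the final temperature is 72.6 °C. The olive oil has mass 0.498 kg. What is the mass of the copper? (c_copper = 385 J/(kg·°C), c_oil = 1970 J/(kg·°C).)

Heat lost by the copper = heat gained by the oil:
m·385·(218 − 72.6) = 0.498·1970·(72.6 − 33.5)
55979 m = 38359  ⇒  m ≈ 0.6852 kg

m ≈ 0.685 kg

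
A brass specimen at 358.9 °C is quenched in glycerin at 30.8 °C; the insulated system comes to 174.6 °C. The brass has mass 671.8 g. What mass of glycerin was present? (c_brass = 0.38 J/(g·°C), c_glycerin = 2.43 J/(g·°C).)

m ≈ 135 g

|Q_brass| = |Q_glycerin|:
671.8×0.38×(358.9 − 174.6) = m×2.43×(174.6 − 30.8)
349.43 m = 47049  ⇒  m ≈ 134.6 g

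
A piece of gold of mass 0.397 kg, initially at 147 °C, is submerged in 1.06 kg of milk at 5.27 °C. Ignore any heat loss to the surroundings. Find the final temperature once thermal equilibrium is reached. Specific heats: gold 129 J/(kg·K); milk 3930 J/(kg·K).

T_f ≈ 7.0 °C

Setting the total heat transfer to zero:
0.397·129·(T − 147) + 1.06·3930·(T − 5.27) = 0
4217 T = 29482
T = 29482 / 4217 = 6.99 °C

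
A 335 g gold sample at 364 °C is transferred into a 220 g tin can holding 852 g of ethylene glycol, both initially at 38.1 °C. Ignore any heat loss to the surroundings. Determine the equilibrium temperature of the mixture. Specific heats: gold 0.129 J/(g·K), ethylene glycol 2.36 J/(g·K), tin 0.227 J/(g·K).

Net heat exchanged in the isolated system is zero:
335×0.129×(T − 364) + 852×2.36×(T − 38.1) + 220×0.227×(T − 38.1) = 0
2103.9 T = 94241
T = 94241/2103.9 ≈ 44.79 °C

T_f ≈ 44.8 °C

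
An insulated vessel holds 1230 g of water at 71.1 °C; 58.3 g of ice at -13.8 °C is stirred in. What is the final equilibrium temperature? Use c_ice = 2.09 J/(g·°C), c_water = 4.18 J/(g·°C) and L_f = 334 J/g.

Let T be the final temperature. ΣQ_i = 0:
warm ice to 0 °C: 58.3·2.09·(0 − (-13.8)) = 1681.5; fusion: m_ice L_f = 58.3·334 = 19472; warm the meltwater: 243.69 T; water: 5141.4(T − 71.1)
5385.1 T = 365554 − 21154 = 344400
T ≈ 63.95 °C (positive, so assuming full melt was valid).

T_f ≈ 64.0 °C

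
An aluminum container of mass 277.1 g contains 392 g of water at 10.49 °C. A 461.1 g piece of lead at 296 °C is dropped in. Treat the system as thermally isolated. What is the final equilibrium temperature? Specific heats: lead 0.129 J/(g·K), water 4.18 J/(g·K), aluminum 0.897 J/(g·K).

T_f ≈ 19.2 °C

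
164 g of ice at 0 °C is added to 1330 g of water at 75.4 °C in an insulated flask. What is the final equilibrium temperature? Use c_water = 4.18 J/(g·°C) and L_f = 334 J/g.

T_f ≈ 58.4 °C

Energy balance with sensible and latent terms:
melt ice: 164×334 = 54776; warm the meltwater: 685.52 T; water: 5559.4(T − 75.4)
6244.9 T = 419179 − 54776 = 364403
T ≈ 58.35 °C. Since T > 0 °C, the all-ice-melts assumption holds.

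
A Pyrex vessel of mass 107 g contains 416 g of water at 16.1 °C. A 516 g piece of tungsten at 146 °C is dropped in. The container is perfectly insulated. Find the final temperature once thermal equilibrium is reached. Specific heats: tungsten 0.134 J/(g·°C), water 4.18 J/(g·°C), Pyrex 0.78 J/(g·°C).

T_f ≈ 20.8 °C

Taking heat into each body as positive, Σ m c ΔT = 0:
516*0.134*(T − 146) + 416*4.18*(T − 16.1) + 107*0.78*(T − 16.1) = 0
1891.5 T = 39435
T ≈ 20.85 °C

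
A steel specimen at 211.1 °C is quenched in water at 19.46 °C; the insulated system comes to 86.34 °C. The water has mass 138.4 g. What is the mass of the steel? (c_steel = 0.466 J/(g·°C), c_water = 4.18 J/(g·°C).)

Taking heat into each body as positive, Σ m c ΔT = 0:
m·0.466·(86.34 − 211.1) + 138.4·4.18·(86.34 − 19.46) = 0
-58.14 m = -38691
m = -38691/-58.14 ≈ 665.5 g

m ≈ 665 g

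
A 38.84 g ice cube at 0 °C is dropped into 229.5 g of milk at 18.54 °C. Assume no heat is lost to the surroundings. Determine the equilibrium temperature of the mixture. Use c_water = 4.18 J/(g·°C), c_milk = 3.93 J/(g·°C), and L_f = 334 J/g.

Sum of m c ΔT and latent-heat terms is zero:
fusion: m_ice L_f = 38.84·334 = 12973; meltwater 0→T: 38.84·4.18·T = 162.35 T; milk: 901.94(T − 18.54)
1064.3 T = 16722 − 12973 = 3749.3
T ≈ 3.52 °C (positive, so assuming full melt was valid).

T_f ≈ 3.5 °C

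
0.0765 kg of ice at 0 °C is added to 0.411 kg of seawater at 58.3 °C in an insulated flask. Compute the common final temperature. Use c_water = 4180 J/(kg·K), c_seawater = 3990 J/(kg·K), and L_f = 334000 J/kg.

T_f ≈ 35.7 °C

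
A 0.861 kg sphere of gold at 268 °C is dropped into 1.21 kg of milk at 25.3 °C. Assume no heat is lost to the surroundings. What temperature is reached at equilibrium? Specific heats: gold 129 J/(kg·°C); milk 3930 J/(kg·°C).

T_f ≈ 30.8 °C

Heat lost by the gold equals heat gained by the milk:
0.861·129·(268 − T) = 1.21·3930·(T − 25.3)
111.07(268 − T) = 4755.3(T − 25.3)
4866.4 T = 150076  ⇒  T ≈ 30.84 °C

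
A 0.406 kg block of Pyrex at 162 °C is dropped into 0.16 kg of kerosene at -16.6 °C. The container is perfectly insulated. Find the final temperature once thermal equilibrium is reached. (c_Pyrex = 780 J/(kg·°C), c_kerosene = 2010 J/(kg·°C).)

Taking heat into each body as positive, Σ m c ΔT = 0:
0.406×780×(T − 162) + 0.16×2010×(T − (-16.6)) = 0
316.68(T − 162) + 321.6(T − (-16.6)) = 0
638.28 T = 45964
T = 45964 / 638.28 = 72 °C

T_f ≈ 72.0 °C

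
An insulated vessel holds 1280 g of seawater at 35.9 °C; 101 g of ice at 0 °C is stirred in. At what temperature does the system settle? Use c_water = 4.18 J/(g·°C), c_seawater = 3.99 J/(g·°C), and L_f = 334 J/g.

T_f ≈ 27.1 °C

Net heat exchanged in the isolated system is zero:
fusion: m_ice L_f = 101×334 = 33734; meltwater 0→T: 101×4.18×T = 422.18 T; seawater: 5107.2(T − 35.9)
5529.4 T = 183348 − 33734 = 149614
T ≈ 27.06 °C (positive, so assuming full melt was valid).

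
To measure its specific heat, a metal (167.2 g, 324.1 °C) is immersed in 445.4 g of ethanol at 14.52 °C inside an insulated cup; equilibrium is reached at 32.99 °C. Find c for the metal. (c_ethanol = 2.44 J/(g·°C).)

c ≈ 0.412 J/(g·°C)

Heat lost by the metal = heat gained by the ethanol:
167.2×c×(324.1 − 32.99) = 445.4×2.44×(32.99 − 14.52)
48674 c = 20073  ⇒  c ≈ 0.4124 J/(g·°C)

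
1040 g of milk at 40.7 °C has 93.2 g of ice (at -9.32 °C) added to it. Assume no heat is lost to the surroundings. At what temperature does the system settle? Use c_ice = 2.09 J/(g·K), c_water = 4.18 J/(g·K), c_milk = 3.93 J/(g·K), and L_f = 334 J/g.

Net heat exchanged in the isolated system is zero:
warm ice to 0 °C: 93.2×2.09×(0 − (-9.32)) = 1815.4; latent heat to melt: 93.2×334 = 31129; warm the meltwater: 389.58 T; milk cools: 1040×3.93×(T − 40.7) = 4087.2(T − 40.7)
4476.8 T = 166349 − 32944 = 133405
T ≈ 29.80 °C — above 0 °C, consistent with complete melting.

T_f ≈ 29.8 °C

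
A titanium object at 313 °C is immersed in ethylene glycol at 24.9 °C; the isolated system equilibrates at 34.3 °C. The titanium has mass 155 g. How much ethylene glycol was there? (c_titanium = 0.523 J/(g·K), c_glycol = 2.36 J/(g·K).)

Heat gained plus heat lost sum to zero:
155·0.523·(34.3 − 313) + m·2.36·(34.3 − 24.9) = 0
22.18 m = 22593
m = 22593/22.18 ≈ 1018 g

m ≈ 1020 g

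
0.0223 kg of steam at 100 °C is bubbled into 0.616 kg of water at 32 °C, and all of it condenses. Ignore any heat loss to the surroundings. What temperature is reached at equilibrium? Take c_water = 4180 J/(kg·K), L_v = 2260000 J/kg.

T_f ≈ 53.3 °C

Sum of m c ΔT and latent-heat terms is zero:
latent heat released on condensation: 0.0223·2260000 = 50398
  condensed water 100 °C→T: 93.21(T − 100)
  water warms: 0.616·4180·(T − 32) = 2574.9(T − 32)
2668.1 T = 50398 + 9321.4 + 82396 = 142116
T ≈ 53.26 °C — below 100 °C, confirming all the steam condensed.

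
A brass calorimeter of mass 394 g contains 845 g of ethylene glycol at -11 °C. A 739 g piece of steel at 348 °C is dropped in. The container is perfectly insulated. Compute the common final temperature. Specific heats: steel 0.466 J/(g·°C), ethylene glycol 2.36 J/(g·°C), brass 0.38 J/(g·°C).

T_f is the heat-capacity-weighted average of the initial temperatures:
T_f = (344.37×348 + 1994.2×(-11) + 149.72×(-11)) / (344.37 + 1994.2 + 149.72)
    = 96259 / 2488.3 ≈ 38.68 °C

T_f ≈ 38.7 °C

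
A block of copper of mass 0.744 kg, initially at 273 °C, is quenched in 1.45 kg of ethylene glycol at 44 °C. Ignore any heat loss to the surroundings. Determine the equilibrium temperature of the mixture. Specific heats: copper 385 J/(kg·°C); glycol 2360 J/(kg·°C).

Energy conservation, ΣQ = 0:
0.744·385·(T − 273) + 1.45·2360·(T − 44) = 0
3708.4 T = 228766
T ≈ 61.69 °C

T_f ≈ 61.7 °C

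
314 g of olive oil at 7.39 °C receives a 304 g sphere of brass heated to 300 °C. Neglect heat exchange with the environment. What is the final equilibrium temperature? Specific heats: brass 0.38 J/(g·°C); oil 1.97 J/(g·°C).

T_f ≈ 53.4 °C

Heat gained plus heat lost sum to zero:
304*0.38*(T − 300) + 314*1.97*(T − 7.39) = 0
734.1 T = 39227
T = 39227/734.1 ≈ 53.44 °C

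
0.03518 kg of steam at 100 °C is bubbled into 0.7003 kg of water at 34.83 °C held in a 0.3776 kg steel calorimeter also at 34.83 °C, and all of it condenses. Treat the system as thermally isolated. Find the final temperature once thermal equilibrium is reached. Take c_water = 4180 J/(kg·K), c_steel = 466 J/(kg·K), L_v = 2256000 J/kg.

Net heat exchanged in the isolated system is zero:
steam→water at 100 °C releases m L_v = 0.03518·2256000 = 79366
  condensate cools 100→T: 0.03518·4180·(T − 100) = 147.05(T − 100)
  water warms: 0.7003·4180·(T − 34.83) = 2927.3(T − 34.83)
  steel cup: 0.3776·466·(T − 34.83) = 175.96(T − 34.83)
3250.3 T = 79366 + 14705 + 108085 = 202156
T ≈ 62.20 °C, under the boiling point, so the assumption holds.

T_f ≈ 62.2 °C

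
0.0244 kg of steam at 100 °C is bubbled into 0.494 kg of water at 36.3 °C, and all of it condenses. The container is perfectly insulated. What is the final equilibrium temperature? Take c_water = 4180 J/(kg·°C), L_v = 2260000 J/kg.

T_f ≈ 64.7 °C

Energy conservation, ΣQ = 0:
latent heat released on condensation: 0.0244×2260000 = 55144
  condensed water 100 °C→T: 101.99(T − 100)
  water warms: 0.494×4180×(T − 36.3) = 2064.9(T − 36.3)
2166.9 T = 55144 + 10199 + 74957 = 140300
T ≈ 64.75 °C (< 100 °C, so full condensation is consistent).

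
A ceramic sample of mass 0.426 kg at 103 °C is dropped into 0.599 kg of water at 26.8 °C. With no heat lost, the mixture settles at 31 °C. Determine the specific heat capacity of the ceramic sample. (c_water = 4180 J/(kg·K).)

c ≈ 343 J/(kg·K)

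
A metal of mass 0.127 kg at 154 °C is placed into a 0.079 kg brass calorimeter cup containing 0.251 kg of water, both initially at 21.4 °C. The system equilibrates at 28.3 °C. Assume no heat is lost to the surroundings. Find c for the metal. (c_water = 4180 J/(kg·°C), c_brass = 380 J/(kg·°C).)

c ≈ 466 J/(kg·°C)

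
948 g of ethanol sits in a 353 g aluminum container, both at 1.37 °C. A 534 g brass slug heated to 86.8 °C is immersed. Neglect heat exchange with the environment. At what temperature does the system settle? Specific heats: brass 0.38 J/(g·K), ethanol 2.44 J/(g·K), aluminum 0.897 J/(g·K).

T_f ≈ 7.5 °C

Heat gained plus heat lost sum to zero:
534×0.38×(T − 86.8) + 948×2.44×(T − 1.37) + 353×0.897×(T − 1.37) = 0
202.92(T − 86.8) + 2313.1(T − 1.37) + 316.64(T − 1.37) = 0
2832.7 T = 21216
T = 21216 / 2832.7 = 7.49 °C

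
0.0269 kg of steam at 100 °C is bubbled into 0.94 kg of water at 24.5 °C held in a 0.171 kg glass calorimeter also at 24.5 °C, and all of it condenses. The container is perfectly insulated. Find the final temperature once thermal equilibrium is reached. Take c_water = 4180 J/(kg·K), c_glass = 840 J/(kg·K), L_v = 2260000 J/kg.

Energy balance with sensible and latent terms:
steam→water at 100 °C releases m L_v = 0.0269×2260000 = 60794
  condensed water 100 °C→T: 112.44(T − 100)
  water warms: 0.94×4180×(T − 24.5) = 3929.2(T − 24.5)
  cup: 143.64(T − 24.5)
4185.3 T = 60794 + 11244 + 99785 = 171823
T ≈ 41.05 °C, under the boiling point, so the assumption holds.

T_f ≈ 41.1 °C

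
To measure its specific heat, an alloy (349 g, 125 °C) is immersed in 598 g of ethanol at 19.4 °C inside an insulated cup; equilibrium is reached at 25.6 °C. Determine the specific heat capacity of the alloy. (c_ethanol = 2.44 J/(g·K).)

c ≈ 0.261 J/(g·K)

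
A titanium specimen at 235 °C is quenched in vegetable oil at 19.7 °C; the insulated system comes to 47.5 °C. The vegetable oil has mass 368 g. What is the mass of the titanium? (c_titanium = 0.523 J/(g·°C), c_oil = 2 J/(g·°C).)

m ≈ 209 g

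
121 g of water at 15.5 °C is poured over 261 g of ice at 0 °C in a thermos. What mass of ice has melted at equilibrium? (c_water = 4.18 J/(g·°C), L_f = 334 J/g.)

m_melted ≈ 23.5 g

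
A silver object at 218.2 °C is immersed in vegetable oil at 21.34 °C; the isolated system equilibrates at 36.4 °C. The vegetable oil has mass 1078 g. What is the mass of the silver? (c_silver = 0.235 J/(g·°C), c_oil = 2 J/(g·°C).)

m ≈ 760 g

Energy conservation, ΣQ = 0:
m·0.235·(36.4 − 218.2) + 1078·2·(36.4 − 21.34) = 0
-42.72 m = -32469
m = -32469/-42.72 ≈ 760 g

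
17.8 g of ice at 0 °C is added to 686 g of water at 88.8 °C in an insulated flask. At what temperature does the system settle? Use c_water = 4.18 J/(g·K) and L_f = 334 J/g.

T_f ≈ 84.5 °C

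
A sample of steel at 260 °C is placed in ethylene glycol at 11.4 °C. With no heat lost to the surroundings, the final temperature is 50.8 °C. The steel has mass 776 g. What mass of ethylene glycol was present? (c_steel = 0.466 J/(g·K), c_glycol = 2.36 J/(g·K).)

m ≈ 814 g

Setting the total heat transfer to zero:
776·0.466·(50.8 − 260) + m·2.36·(50.8 − 11.4) = 0
92.98 m = 75650
m = 75650/92.98 ≈ 813.6 g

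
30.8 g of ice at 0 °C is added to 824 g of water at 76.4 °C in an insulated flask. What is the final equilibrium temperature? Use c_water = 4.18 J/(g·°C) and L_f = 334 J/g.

T_f ≈ 70.8 °C

Conservation of energy gives ΣQ = 0:
fusion: m_ice L_f = 30.8·334 = 10287
  meltwater 0→T: 30.8·4.18·T = 128.74 T
  water: 3444.3(T − 76.4)
3573.1 T = 263146 − 10287 = 252859
T ≈ 70.77 °C — above 0 °C, consistent with complete melting.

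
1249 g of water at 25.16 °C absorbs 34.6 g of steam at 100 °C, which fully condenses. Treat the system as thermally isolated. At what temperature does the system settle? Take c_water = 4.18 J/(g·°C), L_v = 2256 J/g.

T_f ≈ 41.7 °C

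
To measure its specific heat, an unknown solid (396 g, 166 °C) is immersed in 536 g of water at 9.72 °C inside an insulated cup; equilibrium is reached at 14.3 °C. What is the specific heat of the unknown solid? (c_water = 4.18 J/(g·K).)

Heat lost by the unknown solid = heat gained by the water:
396·c·(166 − 14.3) = 536·4.18·(14.3 − 9.72)
60073 c = 10261  ⇒  c ≈ 0.1708 J/(g·K)

c ≈ 0.171 J/(g·K)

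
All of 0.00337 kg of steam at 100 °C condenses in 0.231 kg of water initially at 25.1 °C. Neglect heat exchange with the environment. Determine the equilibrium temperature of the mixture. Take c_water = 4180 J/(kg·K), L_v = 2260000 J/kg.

T_f ≈ 34.0 °C

Net heat exchanged in the isolated system is zero:
latent heat released on condensation: 0.00337·2260000 = 7616.2
  condensed water 100 °C→T: 14.09(T − 100)
  water warms: 0.231·4180·(T − 25.1) = 965.58(T − 25.1)
979.67 T = 7616.2 + 1408.7 + 24236 = 33261
T ≈ 33.95 °C — below 100 °C, confirming all the steam condensed.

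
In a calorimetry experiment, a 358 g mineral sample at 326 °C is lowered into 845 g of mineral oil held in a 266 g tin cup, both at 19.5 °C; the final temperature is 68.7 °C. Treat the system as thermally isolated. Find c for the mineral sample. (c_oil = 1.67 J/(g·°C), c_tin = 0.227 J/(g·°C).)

c ≈ 0.786 J/(g·°C)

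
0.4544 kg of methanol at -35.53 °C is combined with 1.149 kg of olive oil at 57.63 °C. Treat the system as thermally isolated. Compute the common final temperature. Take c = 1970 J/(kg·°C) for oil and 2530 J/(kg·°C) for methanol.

T_f ≈ 26.3 °C

Energy conservation, ΣQ = 0:
1.149·1970·(T − 57.63) + 0.4544·2530·(T − (-35.53)) = 0
3413.2 T = 89601
T ≈ 26.25 °C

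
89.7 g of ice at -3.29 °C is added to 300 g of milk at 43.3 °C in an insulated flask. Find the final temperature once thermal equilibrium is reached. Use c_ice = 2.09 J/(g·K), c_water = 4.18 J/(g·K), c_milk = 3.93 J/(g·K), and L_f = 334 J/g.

Energy conservation, ΣQ = 0:
warm ice to 0 °C: 89.7·2.09·(0 − (-3.29)) = 616.79
  melt ice: 89.7·334 = 29960
  warm the meltwater: 374.95 T
  milk cools: 300·3.93·(T − 43.3) = 1179(T − 43.3)
1553.9 T = 51051 − 30577 = 20474
T ≈ 13.18 °C (positive, so assuming full melt was valid).

T_f ≈ 13.2 °C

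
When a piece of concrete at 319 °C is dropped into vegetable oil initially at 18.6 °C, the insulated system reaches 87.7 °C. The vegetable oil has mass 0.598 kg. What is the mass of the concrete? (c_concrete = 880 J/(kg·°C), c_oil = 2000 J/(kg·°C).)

Net heat exchanged in the isolated system is zero:
m·880·(87.7 − 319) + 0.598·2000·(87.7 − 18.6) = 0
-203544 m = -82644
m = -82644/-203544 ≈ 0.406 kg

m ≈ 0.406 kg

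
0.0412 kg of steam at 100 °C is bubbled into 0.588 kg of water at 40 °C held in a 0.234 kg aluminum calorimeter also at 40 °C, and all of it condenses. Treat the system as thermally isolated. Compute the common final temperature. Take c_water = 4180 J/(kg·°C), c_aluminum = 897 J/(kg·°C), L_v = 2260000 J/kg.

Conservation of energy gives ΣQ = 0:
latent heat released on condensation: 0.0412·2260000 = 93112; condensate cools 100→T: 0.0412·4180·(T − 100) = 172.22(T − 100); original water: 2457.8(T − 40); cup: 209.9(T − 40)
2840 T = 93112 + 17222 + 106710 = 217043
T ≈ 76.42 °C — below 100 °C, confirming all the steam condensed.

T_f ≈ 76.4 °C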